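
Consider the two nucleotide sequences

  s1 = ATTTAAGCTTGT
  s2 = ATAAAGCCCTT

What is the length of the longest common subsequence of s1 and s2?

8

Let dp[i][j] be the LCS length of the first i bases of s1 and the first j bases of s2. dp[i][j] = dp[i-1][j-1]+1 when the i-th and j-th bases match, else max(dp[i-1][j], dp[i][j-1]).
    ·  A  T  A  A  A  G  C  C  C  T  T
 ·  0  0  0  0  0  0  0  0  0  0  0  0
 A  0  1  1  1  1  1  1  1  1  1  1  1
 T  0  1  2  2  2  2  2  2  2  2  2  2
 T  0  1  2  2  2  2  2  2  2  2  3  3
 T  0  1  2  2  2  2  2  2  2  2  3  4
 A  0  1  2  3  3  3  3  3  3  3  3  4
 A  0  1  2  3  4  4  4  4  4  4  4  4
 G  0  1  2  3  4  4  5  5  5  5  5  5
 C  0  1  2  3  4  4  5  6  6  6  6  6
 T  0  1  2  3  4  4  5  6  6  6  7  7
 T  0  1  2  3  4  4  5  6  6  6  7  8
 G  0  1  2  3  4  4  5  6  6  6  7  8
 T  0  1  2  3  4  4  5  6  6  6  7  8
dp[12][11] = 8. One LCS (by backtracking along matches): ATAAGCTT.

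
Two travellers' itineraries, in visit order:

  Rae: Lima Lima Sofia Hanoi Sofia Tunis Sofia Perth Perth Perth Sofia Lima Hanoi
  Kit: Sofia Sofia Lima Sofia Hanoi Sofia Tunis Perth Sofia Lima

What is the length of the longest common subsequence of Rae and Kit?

Taking Lima (Rae #2, Kit #3), then Sofia (Rae #3, Kit #4), then Hanoi (Rae #4, Kit #5), then Sofia (Rae #5, Kit #6), then Tunis (Rae #6, Kit #7), then Perth (Rae #10, Kit #8), then Sofia (Rae #11, Kit #9), then Lima (Rae #12, Kit #10) gives a common subsequence of length 8. Since dp[13][10] = 8, nothing longer is possible.

8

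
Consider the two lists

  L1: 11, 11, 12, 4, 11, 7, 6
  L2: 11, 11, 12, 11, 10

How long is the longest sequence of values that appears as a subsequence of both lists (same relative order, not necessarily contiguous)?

Let dp[i][j] be the LCS length of the first i values of L1 and the first j values of L2. dp[i][j] = dp[i-1][j-1]+1 when the i-th and j-th values match, else max(dp[i-1][j], dp[i][j-1]).
    · 11 11 12 11 10
 ·  0  0  0  0  0  0
11  0  1  1  1  1  1
11  0  1  2  2  2  2
12  0  1  2  3  3  3
 4  0  1  2  3  3  3
11  0  1  2  3  4  4
 7  0  1  2  3  4  4
 6  0  1  2  3  4  4
dp[7][5] = 4. One LCS (by backtracking along matches): 11, 11, 12, 11.

4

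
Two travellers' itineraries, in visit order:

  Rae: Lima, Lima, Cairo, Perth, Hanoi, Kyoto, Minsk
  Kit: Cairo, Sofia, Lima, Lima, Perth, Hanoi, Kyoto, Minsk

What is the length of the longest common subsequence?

One common subsequence of length 6: Lima (Rae #1, Kit #3), then Lima (Rae #2, Kit #4), then Perth (Rae #4, Kit #5), then Hanoi (Rae #5, Kit #6), then Kyoto (Rae #6, Kit #7), then Minsk (Rae #7, Kit #8). The LCS DP gives dp[7][8] = 6, so this is optimal.

6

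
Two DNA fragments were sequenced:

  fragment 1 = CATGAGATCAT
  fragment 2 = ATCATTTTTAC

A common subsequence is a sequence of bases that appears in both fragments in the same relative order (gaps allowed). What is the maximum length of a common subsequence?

Pick C [1,3], A [2,4], T [3,9], A [7,10], C [9,11]; all 5 bases appear in both, in order, and the DP table's final entry dp[11][11] is also 5, so no common subsequence is longer.

5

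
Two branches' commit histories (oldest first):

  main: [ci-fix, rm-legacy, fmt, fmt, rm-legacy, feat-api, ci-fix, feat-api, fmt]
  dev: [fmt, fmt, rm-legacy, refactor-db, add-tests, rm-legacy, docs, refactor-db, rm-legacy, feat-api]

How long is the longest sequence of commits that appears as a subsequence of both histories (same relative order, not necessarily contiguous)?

Pick fmt [3,1], fmt [4,2], rm-legacy [5,9], feat-api [8,10]; all 4 commits appear in both, in order. The LCS DP gives dp[9][10] = 4, so this is optimal.

4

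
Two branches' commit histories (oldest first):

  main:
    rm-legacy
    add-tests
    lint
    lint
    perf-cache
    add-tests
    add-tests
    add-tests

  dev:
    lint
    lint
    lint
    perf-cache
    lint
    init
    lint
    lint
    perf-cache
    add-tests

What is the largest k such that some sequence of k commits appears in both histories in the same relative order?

4

One common subsequence of length 4: lint (main #3, dev #7), then lint (main #4, dev #8), then perf-cache (main #5, dev #9), then add-tests (main #8, dev #10). Since dp[8][10] = 4, nothing longer is possible.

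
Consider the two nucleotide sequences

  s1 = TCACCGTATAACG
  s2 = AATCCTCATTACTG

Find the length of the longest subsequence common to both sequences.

9

Pick T [1,3] → C [2,4] → C [4,5] → C [5,7] → T [7,9] → T [9,10] → A [11,11] → C [12,12] → G [13,14]; all 9 bases appear in both, in order. The LCS DP gives dp[13][14] = 9, so this is optimal.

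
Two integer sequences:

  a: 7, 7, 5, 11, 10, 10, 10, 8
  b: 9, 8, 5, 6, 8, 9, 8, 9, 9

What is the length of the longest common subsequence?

2

Let dp[i][j] be the LCS length of the first i values of a and the first j values of b. dp[i][j] = dp[i-1][j-1]+1 when the i-th and j-th values match, else max(dp[i-1][j], dp[i][j-1]).
    ·  9  8  5  6  8  9  8  9  9
 ·  0  0  0  0  0  0  0  0  0  0
 7  0  0  0  0  0  0  0  0  0  0
 7  0  0  0  0  0  0  0  0  0  0
 5  0  0  0  1  1  1  1  1  1  1
11  0  0  0  1  1  1  1  1  1  1
10  0  0  0  1  1  1  1  1  1  1
10  0  0  0  1  1  1  1  1  1  1
10  0  0  0  1  1  1  1  1  1  1
 8  0  0  1  1  1  2  2  2  2  2
dp[8][9] = 2. One LCS (by backtracking along matches): 5, 8.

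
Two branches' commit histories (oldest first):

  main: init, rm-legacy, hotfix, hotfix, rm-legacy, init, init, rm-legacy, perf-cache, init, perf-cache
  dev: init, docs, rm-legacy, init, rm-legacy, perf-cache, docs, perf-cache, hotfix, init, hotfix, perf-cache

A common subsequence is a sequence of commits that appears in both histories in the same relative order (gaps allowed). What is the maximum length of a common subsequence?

7

Taking init (main #1, dev #1), then rm-legacy (main #5, dev #3), then init (main #7, dev #4), then rm-legacy (main #8, dev #5), then perf-cache (main #9, dev #8), then init (main #10, dev #10), then perf-cache (main #11, dev #12) gives a common subsequence of length 7. The LCS DP gives dp[11][12] = 7, so this is optimal.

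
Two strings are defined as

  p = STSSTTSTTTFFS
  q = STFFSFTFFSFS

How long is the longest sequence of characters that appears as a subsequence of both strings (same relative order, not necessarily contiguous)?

One common subsequence of length 7: S (p #1, q #1) → T (p #2, q #2) → S (p #3, q #5) → T (p #5, q #7) → S (p #7, q #10) → F (p #12, q #11) → S (p #13, q #12). The LCS DP gives dp[13][12] = 7, so this is optimal.

7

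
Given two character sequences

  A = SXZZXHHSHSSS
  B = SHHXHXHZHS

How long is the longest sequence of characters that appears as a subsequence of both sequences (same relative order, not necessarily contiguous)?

Taking S at A[1]=B[1], X at A[2]=B[4], X at A[5]=B[6], H at A[6]=B[7], H at A[9]=B[9], S at A[12]=B[10] gives a common subsequence of length 6. Since dp[12][10] = 6, nothing longer is possible.

6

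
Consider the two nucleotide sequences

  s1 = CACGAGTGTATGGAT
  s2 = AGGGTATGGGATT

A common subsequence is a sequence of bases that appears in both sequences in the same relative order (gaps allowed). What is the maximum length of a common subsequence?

One common subsequence of length 11: A at s1[2]=s2[1], then G at s1[4]=s2[2], then G at s1[6]=s2[3], then G at s1[8]=s2[4], then T at s1[9]=s2[5], then A at s1[10]=s2[6], then T at s1[11]=s2[7], then G at s1[12]=s2[9], then G at s1[13]=s2[10], then A at s1[14]=s2[11], then T at s1[15]=s2[13], and the DP table's final entry dp[15][13] is also 11, so no common subsequence is longer.

11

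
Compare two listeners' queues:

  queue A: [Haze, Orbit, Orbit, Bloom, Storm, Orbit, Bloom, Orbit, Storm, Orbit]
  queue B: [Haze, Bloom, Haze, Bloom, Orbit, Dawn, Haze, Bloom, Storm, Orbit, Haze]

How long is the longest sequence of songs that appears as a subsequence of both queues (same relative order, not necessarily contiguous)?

Pick Haze (queue A #1, queue B #3), then Bloom (queue A #4, queue B #4), then Orbit (queue A #6, queue B #5), then Bloom (queue A #7, queue B #8), then Storm (queue A #9, queue B #9), then Orbit (queue A #10, queue B #10); all 6 songs appear in both, in order. Since dp[10][11] = 6, nothing longer is possible.

6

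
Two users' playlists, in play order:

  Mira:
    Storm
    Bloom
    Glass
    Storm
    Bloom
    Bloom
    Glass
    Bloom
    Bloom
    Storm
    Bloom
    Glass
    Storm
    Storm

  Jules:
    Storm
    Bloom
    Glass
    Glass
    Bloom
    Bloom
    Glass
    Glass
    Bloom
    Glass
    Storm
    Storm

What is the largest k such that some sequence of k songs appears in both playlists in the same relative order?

Match Storm (Mira #1, Jules #1), then Bloom (Mira #2, Jules #2), then Glass (Mira #3, Jules #4), then Bloom (Mira #5, Jules #5), then Bloom (Mira #6, Jules #6), then Glass (Mira #7, Jules #8), then Bloom (Mira #11, Jules #9), then Glass (Mira #12, Jules #10), then Storm (Mira #13, Jules #11), then Storm (Mira #14, Jules #12) — 10 songs in the same relative order in both. The LCS DP gives dp[14][12] = 10, so this is optimal.

10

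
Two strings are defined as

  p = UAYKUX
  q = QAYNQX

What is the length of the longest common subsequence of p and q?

3

Let dp[i][j] be the LCS length of the first i characters of p and the first j characters of q. dp[i][j] = dp[i-1][j-1]+1 when the i-th and j-th characters match, else max(dp[i-1][j], dp[i][j-1]).
    ·  Q  A  Y  N  Q  X
 ·  0  0  0  0  0  0  0
 U  0  0  0  0  0  0  0
 A  0  0  1  1  1  1  1
 Y  0  0  1  2  2  2  2
 K  0  0  1  2  2  2  2
 U  0  0  1  2  2  2  2
 X  0  0  1  2  2  2  3
dp[6][6] = 3. One LCS (by backtracking along matches): AYX.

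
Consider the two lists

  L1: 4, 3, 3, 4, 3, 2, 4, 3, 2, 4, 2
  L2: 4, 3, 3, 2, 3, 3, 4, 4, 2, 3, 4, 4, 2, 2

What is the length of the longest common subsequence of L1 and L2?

Match 4 at L1[1]=L2[1], then 3 at L1[2]=L2[5], then 3 at L1[3]=L2[6], then 4 at L1[4]=L2[8], then 3 at L1[5]=L2[10], then 4 at L1[7]=L2[12], then 2 at L1[9]=L2[13], then 2 at L1[11]=L2[14] — 8 values in the same relative order in both. dp[11][14] = 8 confirms this is the maximum.

8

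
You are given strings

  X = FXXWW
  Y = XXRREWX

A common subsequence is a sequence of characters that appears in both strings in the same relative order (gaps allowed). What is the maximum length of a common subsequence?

One common subsequence of length 3: X at X[2]=Y[1], X at X[3]=Y[2], W at X[4]=Y[6]. dp[5][7] = 3 confirms this is the maximum.

3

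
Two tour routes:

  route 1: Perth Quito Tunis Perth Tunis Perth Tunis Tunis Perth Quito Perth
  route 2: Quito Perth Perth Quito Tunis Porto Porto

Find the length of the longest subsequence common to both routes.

One common subsequence of length 4: Quito at route 1[2]=route 2[1] → Perth at route 1[4]=route 2[2] → Perth at route 1[6]=route 2[3] → Tunis at route 1[7]=route 2[5]. dp[11][7] = 4 confirms this is the maximum.

4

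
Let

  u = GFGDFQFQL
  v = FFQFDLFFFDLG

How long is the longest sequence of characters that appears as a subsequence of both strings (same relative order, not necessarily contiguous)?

5

Let dp[i][j] be the LCS length of the first i characters of u and the first j characters of v. dp[i][j] = dp[i-1][j-1]+1 when the i-th and j-th characters match, else max(dp[i-1][j], dp[i][j-1]).
    ·  F  F  Q  F  D  L  F  F  F  D  L  G
 ·  0  0  0  0  0  0  0  0  0  0  0  0  0
 G  0  0  0  0  0  0  0  0  0  0  0  0  1
 F  0  1  1  1  1  1  1  1  1  1  1  1  1
 G  0  1  1  1  1  1  1  1  1  1  1  1  2
 D  0  1  1  1  1  2  2  2  2  2  2  2  2
 F  0  1  2  2  2  2  2  3  3  3  3  3  3
 Q  0  1  2  3  3  3  3  3  3  3  3  3  3
 F  0  1  2  3  4  4  4  4  4  4  4  4  4
 Q  0  1  2  3  4  4  4  4  4  4  4  4  4
 L  0  1  2  3  4  4  5  5  5  5  5  5  5
dp[9][12] = 5. One LCS (by backtracking along matches): FDFFL.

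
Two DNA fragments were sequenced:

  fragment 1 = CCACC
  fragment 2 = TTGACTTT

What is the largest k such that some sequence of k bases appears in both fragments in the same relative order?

2

One common subsequence of length 2: A [3,4], then C [4,5]. dp[5][8] = 2 confirms this is the maximum.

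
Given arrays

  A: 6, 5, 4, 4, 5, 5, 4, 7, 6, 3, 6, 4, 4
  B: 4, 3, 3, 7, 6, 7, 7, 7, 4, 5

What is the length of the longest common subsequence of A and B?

Pick 4 [3,1]; then 7 [8,4]; then 6 [9,5]; then 4 [12,9]; all 4 values appear in both, in order. The LCS DP gives dp[13][10] = 4, so this is optimal.

4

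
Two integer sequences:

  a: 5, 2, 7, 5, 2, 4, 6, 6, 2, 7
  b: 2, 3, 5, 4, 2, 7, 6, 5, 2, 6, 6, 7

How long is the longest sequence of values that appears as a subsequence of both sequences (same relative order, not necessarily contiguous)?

8

Taking 5 (a #1, b #3), 2 (a #2, b #5), 7 (a #3, b #6), 5 (a #4, b #8), 2 (a #5, b #9), 6 (a #7, b #10), 6 (a #8, b #11), 7 (a #10, b #12) gives a common subsequence of length 8, and the DP table's final entry dp[10][12] is also 8, so no common subsequence is longer.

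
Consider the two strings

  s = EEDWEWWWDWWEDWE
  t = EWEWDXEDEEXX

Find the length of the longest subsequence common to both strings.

One common subsequence of length 8: E [2,1] → W [4,2] → E [5,3] → W [8,4] → D [9,5] → E [12,7] → D [13,8] → E [15,10]. Since dp[15][12] = 8, nothing longer is possible.

8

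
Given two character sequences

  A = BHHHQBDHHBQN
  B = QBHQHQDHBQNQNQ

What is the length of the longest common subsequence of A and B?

Match B at A[1]=B[2] → H at A[2]=B[3] → H at A[4]=B[5] → Q at A[5]=B[6] → D at A[7]=B[7] → H at A[9]=B[8] → B at A[10]=B[9] → Q at A[11]=B[12] → N at A[12]=B[13] — 9 characters in the same relative order in both, and the DP table's final entry dp[12][14] is also 9, so no common subsequence is longer.

9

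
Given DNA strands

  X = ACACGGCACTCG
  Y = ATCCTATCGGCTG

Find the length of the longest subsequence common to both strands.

9

One common subsequence of length 9: A [1,1]; then C [2,4]; then A [3,6]; then C [4,8]; then G [5,9]; then G [6,10]; then C [9,11]; then T [10,12]; then G [12,13]. The LCS DP gives dp[12][13] = 9, so this is optimal.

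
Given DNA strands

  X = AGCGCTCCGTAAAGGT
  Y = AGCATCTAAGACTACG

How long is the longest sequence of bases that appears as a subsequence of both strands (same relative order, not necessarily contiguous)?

Match A (X #1, Y #1); then G (X #2, Y #2); then C (X #3, Y #3); then T (X #6, Y #5); then C (X #8, Y #6); then T (X #10, Y #7); then A (X #11, Y #9); then A (X #12, Y #11); then A (X #13, Y #14); then G (X #15, Y #16) — 10 bases in the same relative order in both, and the DP table's final entry dp[16][16] is also 10, so no common subsequence is longer.

10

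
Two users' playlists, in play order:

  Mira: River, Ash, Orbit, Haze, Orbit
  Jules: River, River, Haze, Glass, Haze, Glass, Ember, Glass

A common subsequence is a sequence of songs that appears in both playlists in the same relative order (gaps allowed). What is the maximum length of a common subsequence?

Taking River [1,2], then Haze [4,5] gives a common subsequence of length 2. dp[5][8] = 2 confirms this is the maximum.

2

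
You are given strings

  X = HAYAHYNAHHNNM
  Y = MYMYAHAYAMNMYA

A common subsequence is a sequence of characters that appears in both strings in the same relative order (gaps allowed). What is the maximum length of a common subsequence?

7

Match Y [3,4] → A [4,5] → H [5,6] → Y [6,8] → A [8,9] → N [12,11] → M [13,12] — 7 characters in the same relative order in both. The LCS DP gives dp[13][14] = 7, so this is optimal.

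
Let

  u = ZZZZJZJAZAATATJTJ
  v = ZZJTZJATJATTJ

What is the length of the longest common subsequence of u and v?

11

Match Z at u[3]=v[1], Z at u[4]=v[2], J at u[5]=v[3], Z at u[6]=v[5], J at u[7]=v[6], A at u[11]=v[7], T at u[12]=v[8], A at u[13]=v[10], T at u[14]=v[11], T at u[16]=v[12], J at u[17]=v[13] — 11 characters in the same relative order in both, and the DP table's final entry dp[17][13] is also 11, so no common subsequence is longer.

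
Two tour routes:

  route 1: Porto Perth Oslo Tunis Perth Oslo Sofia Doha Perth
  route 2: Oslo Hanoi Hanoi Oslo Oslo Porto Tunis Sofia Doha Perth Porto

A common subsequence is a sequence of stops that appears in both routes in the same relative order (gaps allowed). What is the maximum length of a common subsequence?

One common subsequence of length 5: Porto [1,6], then Tunis [4,7], then Sofia [7,8], then Doha [8,9], then Perth [9,10]. The LCS DP gives dp[9][11] = 5, so this is optimal.

5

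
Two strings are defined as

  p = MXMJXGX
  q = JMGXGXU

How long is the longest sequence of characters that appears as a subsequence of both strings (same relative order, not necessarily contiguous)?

4

Let dp[i][j] be the LCS length of the first i characters of p and the first j characters of q. dp[i][j] = dp[i-1][j-1]+1 when the i-th and j-th characters match, else max(dp[i-1][j], dp[i][j-1]).
    ·  J  M  G  X  G  X  U
 ·  0  0  0  0  0  0  0  0
 M  0  0  1  1  1  1  1  1
 X  0  0  1  1  2  2  2  2
 M  0  0  1  1  2  2  2  2
 J  0  1  1  1  2  2  2  2
 X  0  1  1  1  2  2  3  3
 G  0  1  1  2  2  3  3  3
 X  0  1  1  2  3  3  4  4
dp[7][7] = 4. One LCS (by backtracking along matches): MXGX.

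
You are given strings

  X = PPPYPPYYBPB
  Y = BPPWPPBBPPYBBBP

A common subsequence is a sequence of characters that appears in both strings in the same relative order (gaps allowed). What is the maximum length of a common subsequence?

Taking P [1,3]; then P [2,5]; then P [3,6]; then P [5,9]; then P [6,10]; then Y [7,11]; then B [9,14]; then P [10,15] gives a common subsequence of length 8, and the DP table's final entry dp[11][15] is also 8, so no common subsequence is longer.

8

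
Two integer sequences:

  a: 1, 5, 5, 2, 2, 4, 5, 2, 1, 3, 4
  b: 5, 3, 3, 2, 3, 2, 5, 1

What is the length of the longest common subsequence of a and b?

5

Match 5 (a #2, b #1), then 2 (a #4, b #4), then 2 (a #5, b #6), then 5 (a #7, b #7), then 1 (a #9, b #8) — 5 values in the same relative order in both. The LCS DP gives dp[11][8] = 5, so this is optimal.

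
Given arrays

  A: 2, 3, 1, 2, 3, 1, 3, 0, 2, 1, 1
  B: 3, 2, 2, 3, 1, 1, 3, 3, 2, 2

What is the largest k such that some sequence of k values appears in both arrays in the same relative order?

Pick 2 (A #1, B #3); then 3 (A #2, B #4); then 1 (A #3, B #6); then 3 (A #5, B #7); then 3 (A #7, B #8); then 2 (A #9, B #10); all 6 values appear in both, in order. The LCS DP gives dp[11][10] = 6, so this is optimal.

6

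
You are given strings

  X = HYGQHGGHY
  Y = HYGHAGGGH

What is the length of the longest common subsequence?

Let dp[i][j] be the LCS length of the first i characters of X and the first j characters of Y. dp[i][j] = dp[i-1][j-1]+1 when the i-th and j-th characters match, else max(dp[i-1][j], dp[i][j-1]).
    ·  H  Y  G  H  A  G  G  G  H
 ·  0  0  0  0  0  0  0  0  0  0
 H  0  1  1  1  1  1  1  1  1  1
 Y  0  1  2  2  2  2  2  2  2  2
 G  0  1  2  3  3  3  3  3  3  3
 Q  0  1  2  3  3  3  3  3  3  3
 H  0  1  2  3  4  4  4  4  4  4
 G  0  1  2  3  4  4  5  5  5  5
 G  0  1  2  3  4  4  5  6  6  6
 H  0  1  2  3  4  4  5  6  6  7
 Y  0  1  2  3  4  4  5  6  6  7
dp[9][9] = 7. One LCS (by backtracking along matches): HYGHGGH.

7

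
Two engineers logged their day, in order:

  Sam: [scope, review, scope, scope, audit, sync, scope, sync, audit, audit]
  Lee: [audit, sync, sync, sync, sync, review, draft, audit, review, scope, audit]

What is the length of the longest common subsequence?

5

Match audit at Sam[5]=Lee[1], then sync at Sam[6]=Lee[4], then sync at Sam[8]=Lee[5], then audit at Sam[9]=Lee[8], then audit at Sam[10]=Lee[11] — 5 tasks in the same relative order in both. The LCS DP gives dp[10][11] = 5, so this is optimal.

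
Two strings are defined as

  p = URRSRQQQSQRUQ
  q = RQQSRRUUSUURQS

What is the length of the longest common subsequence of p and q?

Taking R [5,1]; then Q [7,2]; then Q [8,3]; then S [9,4]; then R [11,6]; then U [12,11]; then Q [13,13] gives a common subsequence of length 7. Since dp[13][14] = 7, nothing longer is possible.

7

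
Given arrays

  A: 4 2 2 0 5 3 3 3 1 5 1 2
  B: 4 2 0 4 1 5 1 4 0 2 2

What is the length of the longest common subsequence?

7

Pick 4 at A[1]=B[1], 2 at A[3]=B[2], 0 at A[4]=B[3], 1 at A[9]=B[5], 5 at A[10]=B[6], 1 at A[11]=B[7], 2 at A[12]=B[11]; all 7 values appear in both, in order. The LCS DP gives dp[12][11] = 7, so this is optimal.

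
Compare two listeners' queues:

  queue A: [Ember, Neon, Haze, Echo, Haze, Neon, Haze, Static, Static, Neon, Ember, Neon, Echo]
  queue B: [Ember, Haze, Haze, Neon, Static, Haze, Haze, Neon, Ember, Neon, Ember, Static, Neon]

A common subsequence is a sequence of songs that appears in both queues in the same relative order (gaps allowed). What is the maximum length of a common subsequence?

Taking Ember (queue A #1, queue B #1) → Neon (queue A #2, queue B #4) → Haze (queue A #3, queue B #6) → Haze (queue A #5, queue B #7) → Neon (queue A #6, queue B #8) → Neon (queue A #10, queue B #10) → Ember (queue A #11, queue B #11) → Neon (queue A #12, queue B #13) gives a common subsequence of length 8. Since dp[13][13] = 8, nothing longer is possible.

8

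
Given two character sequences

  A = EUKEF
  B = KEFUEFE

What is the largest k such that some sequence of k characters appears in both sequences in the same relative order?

Match E [1,2] → U [2,4] → E [4,5] → F [5,6] — 4 characters in the same relative order in both, and the DP table's final entry dp[5][7] is also 4, so no common subsequence is longer.

4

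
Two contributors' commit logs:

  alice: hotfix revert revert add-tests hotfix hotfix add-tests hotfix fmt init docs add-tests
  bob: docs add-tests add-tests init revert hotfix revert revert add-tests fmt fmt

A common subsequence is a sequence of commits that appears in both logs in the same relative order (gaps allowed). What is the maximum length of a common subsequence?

Taking hotfix [1,6], then revert [2,7], then revert [3,8], then add-tests [4,9], then fmt [9,11] gives a common subsequence of length 5. dp[12][11] = 5 confirms this is the maximum.

5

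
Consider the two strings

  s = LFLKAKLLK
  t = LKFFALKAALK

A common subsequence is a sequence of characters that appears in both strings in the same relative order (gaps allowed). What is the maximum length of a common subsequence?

7

Match L [1,1]; then F [2,4]; then L [3,6]; then K [4,7]; then A [5,9]; then L [8,10]; then K [9,11] — 7 characters in the same relative order in both. The LCS DP gives dp[9][11] = 7, so this is optimal.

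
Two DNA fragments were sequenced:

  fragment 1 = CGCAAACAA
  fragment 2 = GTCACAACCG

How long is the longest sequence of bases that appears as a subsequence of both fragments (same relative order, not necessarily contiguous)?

One common subsequence of length 6: G (fragment 1 #2, fragment 2 #1), C (fragment 1 #3, fragment 2 #3), A (fragment 1 #4, fragment 2 #4), A (fragment 1 #5, fragment 2 #6), A (fragment 1 #6, fragment 2 #7), C (fragment 1 #7, fragment 2 #9). Since dp[9][10] = 6, nothing longer is possible.

6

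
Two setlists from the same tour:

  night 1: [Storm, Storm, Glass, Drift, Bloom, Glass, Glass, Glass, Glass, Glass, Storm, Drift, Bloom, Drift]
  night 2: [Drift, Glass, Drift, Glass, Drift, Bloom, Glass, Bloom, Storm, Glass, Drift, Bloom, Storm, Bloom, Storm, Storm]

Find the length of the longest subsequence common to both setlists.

Pick Glass (night 1 #3, night 2 #4), then Drift (night 1 #4, night 2 #5), then Bloom (night 1 #5, night 2 #6), then Glass (night 1 #6, night 2 #7), then Glass (night 1 #7, night 2 #10), then Storm (night 1 #11, night 2 #13), then Bloom (night 1 #13, night 2 #14); all 7 songs appear in both, in order, and the DP table's final entry dp[14][16] is also 7, so no common subsequence is longer.

7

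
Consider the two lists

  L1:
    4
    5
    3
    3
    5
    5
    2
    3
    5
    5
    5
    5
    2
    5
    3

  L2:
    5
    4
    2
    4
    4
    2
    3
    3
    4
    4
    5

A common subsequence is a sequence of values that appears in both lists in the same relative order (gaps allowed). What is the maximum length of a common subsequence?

Pick 4 (L1 #1, L2 #5) → 3 (L1 #3, L2 #7) → 3 (L1 #4, L2 #8) → 5 (L1 #14, L2 #11); all 4 values appear in both, in order. The LCS DP gives dp[15][11] = 4, so this is optimal.

4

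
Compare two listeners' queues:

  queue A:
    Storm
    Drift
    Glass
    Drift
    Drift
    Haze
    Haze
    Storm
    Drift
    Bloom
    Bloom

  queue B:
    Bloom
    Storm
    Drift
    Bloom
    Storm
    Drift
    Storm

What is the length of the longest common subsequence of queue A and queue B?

4

Pick Storm [1,2], then Drift [2,3], then Drift [5,6], then Storm [8,7]; all 4 songs appear in both, in order, and the DP table's final entry dp[11][7] is also 4, so no common subsequence is longer.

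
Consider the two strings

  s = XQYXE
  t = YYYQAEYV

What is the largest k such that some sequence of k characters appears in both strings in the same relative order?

2

Let dp[i][j] be the LCS length of the first i characters of s and the first j characters of t. dp[i][j] = dp[i-1][j-1]+1 when the i-th and j-th characters match, else max(dp[i-1][j], dp[i][j-1]).
    ·  Y  Y  Y  Q  A  E  Y  V
 ·  0  0  0  0  0  0  0  0  0
 X  0  0  0  0  0  0  0  0  0
 Q  0  0  0  0  1  1  1  1  1
 Y  0  1  1  1  1  1  1  2  2
 X  0  1  1  1  1  1  1  2  2
 E  0  1  1  1  1  1  2  2  2
dp[5][8] = 2. One LCS (by backtracking along matches): QY.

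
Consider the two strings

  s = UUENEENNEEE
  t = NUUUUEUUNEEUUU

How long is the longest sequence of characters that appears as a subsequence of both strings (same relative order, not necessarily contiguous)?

6

Taking U at s[1]=t[4]; then U at s[2]=t[5]; then E at s[3]=t[6]; then N at s[4]=t[9]; then E at s[5]=t[10]; then E at s[6]=t[11] gives a common subsequence of length 6. dp[11][14] = 6 confirms this is the maximum.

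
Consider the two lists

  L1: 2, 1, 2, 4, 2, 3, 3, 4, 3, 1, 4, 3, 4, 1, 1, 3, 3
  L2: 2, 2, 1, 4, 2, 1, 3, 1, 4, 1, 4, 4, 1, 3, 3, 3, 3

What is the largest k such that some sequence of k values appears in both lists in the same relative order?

12

One common subsequence of length 12: 2 (L1 #1, L2 #2), 1 (L1 #2, L2 #3), 4 (L1 #4, L2 #4), 2 (L1 #5, L2 #5), 3 (L1 #6, L2 #7), 4 (L1 #8, L2 #9), 1 (L1 #10, L2 #10), 4 (L1 #11, L2 #11), 4 (L1 #13, L2 #12), 1 (L1 #14, L2 #13), 3 (L1 #16, L2 #16), 3 (L1 #17, L2 #17). The LCS DP gives dp[17][17] = 12, so this is optimal.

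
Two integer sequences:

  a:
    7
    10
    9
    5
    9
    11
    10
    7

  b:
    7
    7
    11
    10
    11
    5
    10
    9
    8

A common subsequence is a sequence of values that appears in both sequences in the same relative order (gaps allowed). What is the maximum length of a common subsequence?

Let dp[i][j] be the LCS length of the first i values of a and the first j values of b. dp[i][j] = dp[i-1][j-1]+1 when the i-th and j-th values match, else max(dp[i-1][j], dp[i][j-1]).
    ·  7  7 11 10 11  5 10  9  8
 ·  0  0  0  0  0  0  0  0  0  0
 7  0  1  1  1  1  1  1  1  1  1
10  0  1  1  1  2  2  2  2  2  2
 9  0  1  1  1  2  2  2  2  3  3
 5  0  1  1  1  2  2  3  3  3  3
 9  0  1  1  1  2  2  3  3  4  4
11  0  1  1  2  2  3  3  3  4  4
10  0  1  1  2  3  3  3  4  4  4
 7  0  1  2  2  3  3  3  4  4  4
dp[8][9] = 4. One LCS (by backtracking along matches): 7, 10, 5, 9.

4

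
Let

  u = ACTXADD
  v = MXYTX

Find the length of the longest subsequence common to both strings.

2

Let dp[i][j] be the LCS length of the first i characters of u and the first j characters of v. dp[i][j] = dp[i-1][j-1]+1 when the i-th and j-th characters match, else max(dp[i-1][j], dp[i][j-1]).
    ·  M  X  Y  T  X
 ·  0  0  0  0  0  0
 A  0  0  0  0  0  0
 C  0  0  0  0  0  0
 T  0  0  0  0  1  1
 X  0  0  1  1  1  2
 A  0  0  1  1  1  2
 D  0  0  1  1  1  2
 D  0  0  1  1  1  2
dp[7][5] = 2. One LCS (by backtracking along matches): TX.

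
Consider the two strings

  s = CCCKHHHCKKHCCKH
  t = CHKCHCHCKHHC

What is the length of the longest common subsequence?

Pick C (s #1, t #1); then C (s #2, t #4); then C (s #3, t #6); then H (s #7, t #7); then C (s #8, t #8); then K (s #9, t #9); then H (s #11, t #11); then C (s #13, t #12); all 8 characters appear in both, in order. Since dp[15][12] = 8, nothing longer is possible.

8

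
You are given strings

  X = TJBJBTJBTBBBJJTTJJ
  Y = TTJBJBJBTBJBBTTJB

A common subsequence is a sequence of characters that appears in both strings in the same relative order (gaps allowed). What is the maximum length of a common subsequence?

14

Match T at X[1]=Y[2], J at X[2]=Y[3], B at X[3]=Y[4], J at X[4]=Y[5], B at X[5]=Y[6], J at X[7]=Y[7], B at X[8]=Y[8], T at X[9]=Y[9], B at X[10]=Y[10], B at X[11]=Y[12], B at X[12]=Y[13], T at X[15]=Y[14], T at X[16]=Y[15], J at X[17]=Y[16] — 14 characters in the same relative order in both. The LCS DP gives dp[18][17] = 14, so this is optimal.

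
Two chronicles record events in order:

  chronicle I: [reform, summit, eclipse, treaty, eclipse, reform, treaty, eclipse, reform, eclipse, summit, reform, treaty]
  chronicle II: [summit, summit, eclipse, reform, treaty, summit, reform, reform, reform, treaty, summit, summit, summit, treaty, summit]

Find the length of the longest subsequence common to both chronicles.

Match summit [2,2], eclipse [3,3], treaty [4,5], reform [6,9], treaty [7,10], summit [11,13], treaty [13,14] — 7 events in the same relative order in both. dp[13][15] = 7 confirms this is the maximum.

7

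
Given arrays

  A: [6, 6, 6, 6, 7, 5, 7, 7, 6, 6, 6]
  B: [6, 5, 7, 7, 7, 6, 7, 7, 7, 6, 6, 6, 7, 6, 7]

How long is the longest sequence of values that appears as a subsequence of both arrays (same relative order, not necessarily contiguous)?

8

One common subsequence of length 8: 6 at A[1]=B[1], 6 at A[4]=B[6], 7 at A[5]=B[7], 7 at A[7]=B[8], 7 at A[8]=B[9], 6 at A[9]=B[11], 6 at A[10]=B[12], 6 at A[11]=B[14], and the DP table's final entry dp[11][15] is also 8, so no common subsequence is longer.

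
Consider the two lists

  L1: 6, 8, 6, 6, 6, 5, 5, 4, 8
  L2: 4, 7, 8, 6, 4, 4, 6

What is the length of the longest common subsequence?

Let dp[i][j] be the LCS length of the first i values of L1 and the first j values of L2. dp[i][j] = dp[i-1][j-1]+1 when the i-th and j-th values match, else max(dp[i-1][j], dp[i][j-1]).
    ·  4  7  8  6  4  4  6
 ·  0  0  0  0  0  0  0  0
 6  0  0  0  0  1  1  1  1
 8  0  0  0  1  1  1  1  1
 6  0  0  0  1  2  2  2  2
 6  0  0  0  1  2  2  2  3
 6  0  0  0  1  2  2  2  3
 5  0  0  0  1  2  2  2  3
 5  0  0  0  1  2  2  2  3
 4  0  1  1  1  2  3  3  3
 8  0  1  1  2  2  3  3  3
dp[9][7] = 3. One LCS (by backtracking along matches): 8, 6, 6.

3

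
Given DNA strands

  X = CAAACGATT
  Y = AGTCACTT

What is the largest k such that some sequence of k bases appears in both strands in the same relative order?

One common subsequence of length 5: C [1,4], then A [4,5], then C [5,6], then T [8,7], then T [9,8]. The LCS DP gives dp[9][8] = 5, so this is optimal.

5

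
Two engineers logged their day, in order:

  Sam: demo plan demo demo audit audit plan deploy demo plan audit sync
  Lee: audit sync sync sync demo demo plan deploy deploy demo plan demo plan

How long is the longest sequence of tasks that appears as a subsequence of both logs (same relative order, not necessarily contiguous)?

One common subsequence of length 6: demo at Sam[1]=Lee[6] → plan at Sam[2]=Lee[7] → demo at Sam[4]=Lee[10] → plan at Sam[7]=Lee[11] → demo at Sam[9]=Lee[12] → plan at Sam[10]=Lee[13]. dp[12][13] = 6 confirms this is the maximum.

6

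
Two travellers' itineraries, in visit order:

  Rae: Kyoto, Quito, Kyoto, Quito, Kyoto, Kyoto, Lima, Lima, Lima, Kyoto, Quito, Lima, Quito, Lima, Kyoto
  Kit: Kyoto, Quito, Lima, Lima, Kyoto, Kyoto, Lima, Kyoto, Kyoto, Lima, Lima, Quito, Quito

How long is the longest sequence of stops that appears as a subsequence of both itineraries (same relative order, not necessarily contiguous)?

Match Kyoto (Rae #1, Kit #1) → Quito (Rae #2, Kit #2) → Kyoto (Rae #3, Kit #6) → Kyoto (Rae #5, Kit #8) → Kyoto (Rae #6, Kit #9) → Lima (Rae #8, Kit #10) → Lima (Rae #9, Kit #11) → Quito (Rae #11, Kit #12) → Quito (Rae #13, Kit #13) — 9 stops in the same relative order in both. The LCS DP gives dp[15][13] = 9, so this is optimal.

9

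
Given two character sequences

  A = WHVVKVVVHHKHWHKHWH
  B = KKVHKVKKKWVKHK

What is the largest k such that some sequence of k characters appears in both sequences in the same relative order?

Taking H [2,4], V [3,6], K [5,9], V [8,11], K [11,12], H [14,13], K [15,14] gives a common subsequence of length 7. Since dp[18][14] = 7, nothing longer is possible.

7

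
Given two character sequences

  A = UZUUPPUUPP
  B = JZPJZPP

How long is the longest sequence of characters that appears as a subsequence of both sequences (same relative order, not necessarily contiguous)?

4

One common subsequence of length 4: Z at A[2]=B[2], P at A[5]=B[3], P at A[9]=B[6], P at A[10]=B[7], and the DP table's final entry dp[10][7] is also 4, so no common subsequence is longer.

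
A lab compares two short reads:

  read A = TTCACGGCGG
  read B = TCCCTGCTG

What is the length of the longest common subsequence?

6

Let dp[i][j] be the LCS length of the first i bases of read A and the first j bases of read B. dp[i][j] = dp[i-1][j-1]+1 when the i-th and j-th bases match, else max(dp[i-1][j], dp[i][j-1]).
    ·  T  C  C  C  T  G  C  T  G
 ·  0  0  0  0  0  0  0  0  0  0
 T  0  1  1  1  1  1  1  1  1  1
 T  0  1  1  1  1  2  2  2  2  2
 C  0  1  2  2  2  2  2  3  3  3
 A  0  1  2  2  2  2  2  3  3  3
 C  0  1  2  3  3  3  3  3  3  3
 G  0  1  2  3  3  3  4  4  4  4
 G  0  1  2  3  3  3  4  4  4  5
 C  0  1  2  3  4  4  4  5  5  5
 G  0  1  2  3  4  4  5  5  5  6
 G  0  1  2  3  4  4  5  5  5  6
dp[10][9] = 6. One LCS (by backtracking along matches): TCCGCG.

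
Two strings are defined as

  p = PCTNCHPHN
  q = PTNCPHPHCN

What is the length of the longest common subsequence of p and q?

8

One common subsequence of length 8: P (p #1, q #1), T (p #3, q #2), N (p #4, q #3), C (p #5, q #4), H (p #6, q #6), P (p #7, q #7), H (p #8, q #8), N (p #9, q #10), and the DP table's final entry dp[9][10] is also 8, so no common subsequence is longer.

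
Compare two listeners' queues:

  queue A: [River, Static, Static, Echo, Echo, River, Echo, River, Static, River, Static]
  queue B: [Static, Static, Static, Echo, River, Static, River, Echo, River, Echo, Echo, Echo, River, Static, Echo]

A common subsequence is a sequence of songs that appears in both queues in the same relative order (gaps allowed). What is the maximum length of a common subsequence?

8

Taking Static [2,2] → Static [3,3] → Echo [4,4] → Echo [5,8] → River [6,9] → Echo [7,12] → River [8,13] → Static [9,14] gives a common subsequence of length 8. The LCS DP gives dp[11][15] = 8, so this is optimal.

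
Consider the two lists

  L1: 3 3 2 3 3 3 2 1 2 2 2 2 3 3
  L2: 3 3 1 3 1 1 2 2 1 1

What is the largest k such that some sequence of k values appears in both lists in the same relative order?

One common subsequence of length 6: 3 (L1 #1, L2 #1) → 3 (L1 #2, L2 #2) → 3 (L1 #4, L2 #4) → 1 (L1 #8, L2 #6) → 2 (L1 #9, L2 #7) → 2 (L1 #10, L2 #8). dp[14][10] = 6 confirms this is the maximum.

6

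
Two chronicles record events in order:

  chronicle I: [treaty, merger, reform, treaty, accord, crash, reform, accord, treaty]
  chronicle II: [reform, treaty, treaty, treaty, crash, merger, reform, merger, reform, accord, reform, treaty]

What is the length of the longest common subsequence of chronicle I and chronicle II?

One common subsequence of length 6: treaty [1,4], then merger [2,8], then reform [3,9], then accord [5,10], then reform [7,11], then treaty [9,12]. dp[9][12] = 6 confirms this is the maximum.

6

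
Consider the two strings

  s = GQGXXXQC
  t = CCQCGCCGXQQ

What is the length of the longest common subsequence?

4

Let dp[i][j] be the LCS length of the first i characters of s and the first j characters of t. dp[i][j] = dp[i-1][j-1]+1 when the i-th and j-th characters match, else max(dp[i-1][j], dp[i][j-1]).
    ·  C  C  Q  C  G  C  C  G  X  Q  Q
 ·  0  0  0  0  0  0  0  0  0  0  0  0
 G  0  0  0  0  0  1  1  1  1  1  1  1
 Q  0  0  0  1  1  1  1  1  1  1  2  2
 G  0  0  0  1  1  2  2  2  2  2  2  2
 X  0  0  0  1  1  2  2  2  2  3  3  3
 X  0  0  0  1  1  2  2  2  2  3  3  3
 X  0  0  0  1  1  2  2  2  2  3  3  3
 Q  0  0  0  1  1  2  2  2  2  3  4  4
 C  0  1  1  1  2  2  3  3  3  3  4  4
dp[8][11] = 4. One LCS (by backtracking along matches): GGXQ.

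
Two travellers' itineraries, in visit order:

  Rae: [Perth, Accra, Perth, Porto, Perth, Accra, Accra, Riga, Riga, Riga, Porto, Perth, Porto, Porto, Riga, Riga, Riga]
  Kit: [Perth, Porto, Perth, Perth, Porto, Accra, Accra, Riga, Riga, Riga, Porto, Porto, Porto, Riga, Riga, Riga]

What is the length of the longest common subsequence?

14

Taking Perth [1,3], then Perth [3,4], then Porto [4,5], then Accra [6,6], then Accra [7,7], then Riga [8,8], then Riga [9,9], then Riga [10,10], then Porto [11,11], then Porto [13,12], then Porto [14,13], then Riga [15,14], then Riga [16,15], then Riga [17,16] gives a common subsequence of length 14. The LCS DP gives dp[17][16] = 14, so this is optimal.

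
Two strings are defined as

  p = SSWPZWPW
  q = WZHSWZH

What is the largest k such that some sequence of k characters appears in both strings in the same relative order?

Let dp[i][j] be the LCS length of the first i characters of p and the first j characters of q. dp[i][j] = dp[i-1][j-1]+1 when the i-th and j-th characters match, else max(dp[i-1][j], dp[i][j-1]).
    ·  W  Z  H  S  W  Z  H
 ·  0  0  0  0  0  0  0  0
 S  0  0  0  0  1  1  1  1
 S  0  0  0  0  1  1  1  1
 W  0  1  1  1  1  2  2  2
 P  0  1  1  1  1  2  2  2
 Z  0  1  2  2  2  2  3  3
 W  0  1  2  2  2  3  3  3
 P  0  1  2  2  2  3  3  3
 W  0  1  2  2  2  3  3  3
dp[8][7] = 3. One LCS (by backtracking along matches): SWZ.

3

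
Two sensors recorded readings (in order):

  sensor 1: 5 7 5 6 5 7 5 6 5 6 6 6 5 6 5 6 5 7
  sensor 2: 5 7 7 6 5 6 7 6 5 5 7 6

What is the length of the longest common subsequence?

Match 5 (sensor 1 #1, sensor 2 #1), 7 (sensor 1 #2, sensor 2 #2), 7 (sensor 1 #6, sensor 2 #3), 6 (sensor 1 #8, sensor 2 #4), 5 (sensor 1 #9, sensor 2 #5), 6 (sensor 1 #10, sensor 2 #6), 6 (sensor 1 #12, sensor 2 #8), 5 (sensor 1 #13, sensor 2 #9), 5 (sensor 1 #15, sensor 2 #10), 6 (sensor 1 #16, sensor 2 #12) — 10 values in the same relative order in both. The LCS DP gives dp[18][12] = 10, so this is optimal.

10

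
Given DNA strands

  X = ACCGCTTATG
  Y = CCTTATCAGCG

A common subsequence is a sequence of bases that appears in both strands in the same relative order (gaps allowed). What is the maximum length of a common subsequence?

Taking C [3,1] → C [5,2] → T [6,3] → T [7,4] → A [8,5] → T [9,6] → G [10,11] gives a common subsequence of length 7. Since dp[10][11] = 7, nothing longer is possible.

7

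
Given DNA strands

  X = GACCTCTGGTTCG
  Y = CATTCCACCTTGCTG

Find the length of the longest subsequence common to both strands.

8

Taking A at X[2]=Y[7]; then C at X[3]=Y[8]; then C at X[4]=Y[9]; then T at X[5]=Y[10]; then T at X[7]=Y[11]; then G at X[8]=Y[12]; then T at X[11]=Y[14]; then G at X[13]=Y[15] gives a common subsequence of length 8, and the DP table's final entry dp[13][15] is also 8, so no common subsequence is longer.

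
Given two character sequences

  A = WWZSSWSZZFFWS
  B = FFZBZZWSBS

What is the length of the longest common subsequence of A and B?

Taking Z [3,3] → Z [8,5] → Z [9,6] → W [12,7] → S [13,10] gives a common subsequence of length 5, and the DP table's final entry dp[13][10] is also 5, so no common subsequence is longer.

5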